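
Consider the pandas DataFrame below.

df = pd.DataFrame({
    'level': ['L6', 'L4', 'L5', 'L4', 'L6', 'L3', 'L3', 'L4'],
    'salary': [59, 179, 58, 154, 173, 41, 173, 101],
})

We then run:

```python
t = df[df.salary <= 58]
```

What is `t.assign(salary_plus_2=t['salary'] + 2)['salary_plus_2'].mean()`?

filter rows where salary <= 58:
  level  salary
2    L5      58
5    L3      41
add column salary_plus_2 = t['salary'] + 2:
  level  salary  salary_plus_2
2    L5      58             60
5    L3      41             43
So mean() = 51.5.

51.5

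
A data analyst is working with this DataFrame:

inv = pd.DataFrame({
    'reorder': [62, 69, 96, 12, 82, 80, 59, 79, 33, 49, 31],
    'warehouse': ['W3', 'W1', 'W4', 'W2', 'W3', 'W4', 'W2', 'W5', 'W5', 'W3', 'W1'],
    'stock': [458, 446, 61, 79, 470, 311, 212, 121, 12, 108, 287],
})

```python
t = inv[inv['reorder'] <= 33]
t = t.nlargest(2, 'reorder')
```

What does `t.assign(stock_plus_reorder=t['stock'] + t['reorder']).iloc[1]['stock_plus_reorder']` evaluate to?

filter rows where reorder <= 33:
    reorder warehouse  stock
3        12        W2     79
8        33        W5     12
10       31        W1    287
take 2 rows with largest reorder:
    reorder warehouse  stock
8        33        W5     12
10       31        W1    287
add column stock_plus_reorder = t['stock'] + t['reorder']:
    reorder warehouse  stock  stock_plus_reorder
8        33        W5     12                  45
10       31        W1    287                 318
Taking the value at position 1, column 'stock_plus_reorder' gives 318.

318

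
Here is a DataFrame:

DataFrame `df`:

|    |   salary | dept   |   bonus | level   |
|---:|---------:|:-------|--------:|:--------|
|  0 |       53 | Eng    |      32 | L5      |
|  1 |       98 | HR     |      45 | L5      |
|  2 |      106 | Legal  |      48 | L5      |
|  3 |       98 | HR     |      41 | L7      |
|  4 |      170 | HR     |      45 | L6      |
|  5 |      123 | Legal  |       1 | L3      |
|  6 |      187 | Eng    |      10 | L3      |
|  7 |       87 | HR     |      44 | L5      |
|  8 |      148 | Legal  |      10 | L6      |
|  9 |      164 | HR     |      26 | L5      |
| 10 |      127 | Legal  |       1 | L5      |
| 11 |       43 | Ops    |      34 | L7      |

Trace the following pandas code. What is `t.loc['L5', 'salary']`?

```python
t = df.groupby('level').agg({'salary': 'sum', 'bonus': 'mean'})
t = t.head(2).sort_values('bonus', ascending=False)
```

635

group by level: sum(salary), mean(bonus):
       salary      bonus
level                   
L3        310   5.500000
L5        635  32.666667
L6        318  27.500000
L7        141  37.500000
take first 2 rows:
       salary      bonus
level                   
L3        310   5.500000
L5        635  32.666667
sort by bonus descending:
       salary      bonus
level                   
L5        635  32.666667
L3        310   5.500000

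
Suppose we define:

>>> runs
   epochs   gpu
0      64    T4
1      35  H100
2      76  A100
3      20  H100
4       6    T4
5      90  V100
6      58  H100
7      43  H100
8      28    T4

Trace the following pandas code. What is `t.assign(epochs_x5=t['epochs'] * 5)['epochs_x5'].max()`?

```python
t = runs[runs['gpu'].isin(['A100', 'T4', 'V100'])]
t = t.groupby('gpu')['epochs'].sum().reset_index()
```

filter rows where gpu in ['A100', 'T4', 'V100']:
   epochs   gpu
0      64    T4
2      76  A100
4       6    T4
5      90  V100
8      28    T4
group by gpu, sum of epochs:
gpu
A100    76
T4      98
V100    90
Name: epochs, dtype: int64
reset_index():
    gpu  epochs
0  A100      76
1    T4      98
2  V100      90
add column epochs_x5 = t['epochs'] * 5:
    gpu  epochs  epochs_x5
0  A100      76        380
1    T4      98        490
2  V100      90        450

490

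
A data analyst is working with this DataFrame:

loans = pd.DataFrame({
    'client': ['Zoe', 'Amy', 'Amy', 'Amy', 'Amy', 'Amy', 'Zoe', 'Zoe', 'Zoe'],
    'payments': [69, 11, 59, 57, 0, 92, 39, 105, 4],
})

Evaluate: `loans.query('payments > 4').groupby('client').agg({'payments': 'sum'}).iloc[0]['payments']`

219

filter rows where payments > 4:
  client  payments
0    Zoe        69
1    Amy        11
2    Amy        59
3    Amy        57
5    Amy        92
6    Zoe        39
7    Zoe       105
group by client, sum of payments:
        payments
client          
Amy          219
Zoe          213
Then the value at position 0, column 'payments': 219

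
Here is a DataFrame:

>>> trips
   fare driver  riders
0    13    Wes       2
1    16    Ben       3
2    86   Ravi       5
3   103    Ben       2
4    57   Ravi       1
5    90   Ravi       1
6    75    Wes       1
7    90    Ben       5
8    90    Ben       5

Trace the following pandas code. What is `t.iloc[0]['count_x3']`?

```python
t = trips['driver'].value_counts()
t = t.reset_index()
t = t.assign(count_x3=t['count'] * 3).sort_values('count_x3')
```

value_counts of driver:
driver
Ben     4
Ravi    3
Wes     2
Name: count, dtype: int64
reset_index():
  driver  count
0    Ben      4
1   Ravi      3
2    Wes      2
add column count_x3 = t['count'] * 3:
  driver  count  count_x3
0    Ben      4        12
1   Ravi      3         9
2    Wes      2         6
sort by count_x3:
  driver  count  count_x3
2    Wes      2         6
1   Ravi      3         9
0    Ben      4        12
Finally, value at position 0, column 'count_x3' = 6.

6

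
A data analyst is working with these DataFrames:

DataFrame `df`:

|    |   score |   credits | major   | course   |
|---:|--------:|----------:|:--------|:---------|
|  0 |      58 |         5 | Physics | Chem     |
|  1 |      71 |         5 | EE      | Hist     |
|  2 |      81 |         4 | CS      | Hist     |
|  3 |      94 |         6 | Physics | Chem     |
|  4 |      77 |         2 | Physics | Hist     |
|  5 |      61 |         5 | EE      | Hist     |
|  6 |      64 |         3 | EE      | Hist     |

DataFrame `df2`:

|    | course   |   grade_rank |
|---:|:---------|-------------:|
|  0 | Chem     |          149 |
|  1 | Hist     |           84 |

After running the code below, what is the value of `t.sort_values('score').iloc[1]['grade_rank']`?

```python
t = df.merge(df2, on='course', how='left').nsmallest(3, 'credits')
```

merge on 'course' (how='left') → 7 rows:
   score  credits    major course  grade_rank
0     58        5  Physics   Chem         149
1     71        5       EE   Hist          84
2     81        4       CS   Hist          84
3     94        6  Physics   Chem         149
4     77        2  Physics   Hist          84
5     61        5       EE   Hist          84
6     64        3       EE   Hist          84
take 3 rows with smallest credits:
   score  credits    major course  grade_rank
4     77        2  Physics   Hist          84
6     64        3       EE   Hist          84
2     81        4       CS   Hist          84
sort by score:
   score  credits    major course  grade_rank
6     64        3       EE   Hist          84
4     77        2  Physics   Hist          84
2     81        4       CS   Hist          84
Finally, value at position 1, column 'grade_rank' = 84.

84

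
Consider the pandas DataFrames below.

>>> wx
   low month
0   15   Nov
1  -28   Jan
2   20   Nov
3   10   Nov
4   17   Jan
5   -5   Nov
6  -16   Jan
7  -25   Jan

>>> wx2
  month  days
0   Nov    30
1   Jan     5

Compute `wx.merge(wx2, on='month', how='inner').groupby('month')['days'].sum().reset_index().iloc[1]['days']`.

120

merge on 'month' (how='inner') → 8 rows:
   low month  days
0   15   Nov    30
1  -28   Jan     5
2   20   Nov    30
3   10   Nov    30
4   17   Jan     5
5   -5   Nov    30
6  -16   Jan     5
7  -25   Jan     5
group by month, sum of days:
month
Jan     20
Nov    120
Name: days, dtype: int64
reset_index():
  month  days
0   Jan    20
1   Nov   120
So iloc[1]['days'] = 120.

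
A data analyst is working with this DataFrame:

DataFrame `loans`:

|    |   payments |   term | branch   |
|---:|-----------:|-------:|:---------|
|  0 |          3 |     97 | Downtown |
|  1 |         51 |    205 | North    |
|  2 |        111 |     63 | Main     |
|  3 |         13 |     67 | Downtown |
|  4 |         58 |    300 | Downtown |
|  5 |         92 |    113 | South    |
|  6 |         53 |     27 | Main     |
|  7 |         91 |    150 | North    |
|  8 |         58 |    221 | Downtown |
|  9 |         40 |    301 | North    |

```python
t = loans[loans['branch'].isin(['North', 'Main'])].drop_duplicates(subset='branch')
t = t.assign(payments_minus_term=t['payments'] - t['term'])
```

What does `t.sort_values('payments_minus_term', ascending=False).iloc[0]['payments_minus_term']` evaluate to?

filter rows where branch in ['North', 'Main']:
   payments  term branch
1        51   205  North
2       111    63   Main
6        53    27   Main
7        91   150  North
9        40   301  North
drop duplicate branch (keep=first):
   payments  term branch
1        51   205  North
2       111    63   Main
add column payments_minus_term = t['payments'] - t['term']:
   payments  term branch  payments_minus_term
1        51   205  North                 -154
2       111    63   Main                   48
sort by payments_minus_term descending:
   payments  term branch  payments_minus_term
2       111    63   Main                   48
1        51   205  North                 -154

48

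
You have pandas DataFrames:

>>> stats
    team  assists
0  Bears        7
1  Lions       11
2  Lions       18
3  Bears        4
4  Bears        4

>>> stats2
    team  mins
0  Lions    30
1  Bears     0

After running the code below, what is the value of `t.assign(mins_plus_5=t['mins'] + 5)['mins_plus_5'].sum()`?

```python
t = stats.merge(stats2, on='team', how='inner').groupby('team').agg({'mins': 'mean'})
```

merge on 'team' (how='inner') → 5 rows:
    team  assists  mins
0  Bears        7     0
1  Lions       11    30
2  Lions       18    30
3  Bears        4     0
4  Bears        4     0
group by team, mean of mins:
       mins
team       
Bears   0.0
Lions  30.0
add column mins_plus_5 = t['mins'] + 5:
       mins  mins_plus_5
team                    
Bears   0.0          5.0
Lions  30.0         35.0
sum of column 'mins_plus_5' → 40.0

40.0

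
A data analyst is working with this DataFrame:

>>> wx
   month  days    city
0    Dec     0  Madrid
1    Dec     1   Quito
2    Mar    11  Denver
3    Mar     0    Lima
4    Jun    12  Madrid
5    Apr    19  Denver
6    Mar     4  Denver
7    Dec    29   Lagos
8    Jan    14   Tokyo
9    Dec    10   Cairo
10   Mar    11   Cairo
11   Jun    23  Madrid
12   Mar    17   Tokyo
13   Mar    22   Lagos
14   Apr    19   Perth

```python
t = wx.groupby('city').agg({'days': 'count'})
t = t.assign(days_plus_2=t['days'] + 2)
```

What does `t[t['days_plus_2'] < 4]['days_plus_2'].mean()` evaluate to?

3.0

group by city, count of days:
        days
city        
Cairo      2
Denver     3
Lagos      2
Lima       1
Madrid     3
Perth      1
Quito      1
Tokyo      2
add column days_plus_2 = t['days'] + 2:
        days  days_plus_2
city                     
Cairo      2            4
Denver     3            5
Lagos      2            4
Lima       1            3
Madrid     3            5
Perth      1            3
Quito      1            3
Tokyo      2            4
filter rows where days_plus_2 < 4:
       days  days_plus_2
city                    
Lima      1            3
Perth     1            3
Quito     1            3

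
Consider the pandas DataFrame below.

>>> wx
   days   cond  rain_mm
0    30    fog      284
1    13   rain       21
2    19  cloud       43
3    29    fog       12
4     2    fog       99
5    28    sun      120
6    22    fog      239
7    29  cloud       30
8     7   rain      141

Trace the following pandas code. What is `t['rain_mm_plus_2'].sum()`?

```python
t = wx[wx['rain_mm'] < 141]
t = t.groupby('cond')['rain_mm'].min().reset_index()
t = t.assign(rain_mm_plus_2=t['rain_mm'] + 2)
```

filter rows where rain_mm < 141:
   days   cond  rain_mm
1    13   rain       21
2    19  cloud       43
3    29    fog       12
4     2    fog       99
5    28    sun      120
7    29  cloud       30
group by cond, min of rain_mm:
cond
cloud     30
fog       12
rain      21
sun      120
Name: rain_mm, dtype: int64
reset_index():
    cond  rain_mm
0  cloud       30
1    fog       12
2   rain       21
3    sun      120
add column rain_mm_plus_2 = t['rain_mm'] + 2:
    cond  rain_mm  rain_mm_plus_2
0  cloud       30              32
1    fog       12              14
2   rain       21              23
3    sun      120             122
Reading off the sum of column 'rain_mm_plus_2', we get 191.

191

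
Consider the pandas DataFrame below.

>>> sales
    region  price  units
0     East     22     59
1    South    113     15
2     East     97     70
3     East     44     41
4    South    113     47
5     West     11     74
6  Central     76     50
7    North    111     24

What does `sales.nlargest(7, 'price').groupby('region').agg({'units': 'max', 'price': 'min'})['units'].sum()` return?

take 7 rows with largest price:
    region  price  units
1    South    113     15
4    South    113     47
7    North    111     24
2     East     97     70
6  Central     76     50
3     East     44     41
0     East     22     59
group by region: max(units), min(price):
         units  price
region               
Central     50     76
East        70     22
North       24    111
South       47    113
sum of column 'units' → 191

191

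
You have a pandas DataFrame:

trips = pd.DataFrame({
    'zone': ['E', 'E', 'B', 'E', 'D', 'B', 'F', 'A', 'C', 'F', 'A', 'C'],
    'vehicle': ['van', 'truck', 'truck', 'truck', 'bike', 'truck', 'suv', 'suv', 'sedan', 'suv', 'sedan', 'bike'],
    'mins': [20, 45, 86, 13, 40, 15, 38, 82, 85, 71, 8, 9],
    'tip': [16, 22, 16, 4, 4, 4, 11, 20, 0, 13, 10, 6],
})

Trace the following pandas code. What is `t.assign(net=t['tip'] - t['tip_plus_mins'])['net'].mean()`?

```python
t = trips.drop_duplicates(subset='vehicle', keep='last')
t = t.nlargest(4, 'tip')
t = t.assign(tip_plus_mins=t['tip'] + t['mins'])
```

-27.0

drop duplicate vehicle (keep=last):
   zone vehicle  mins  tip
0     E     van    20   16
5     B   truck    15    4
9     F     suv    71   13
10    A   sedan     8   10
11    C    bike     9    6
take 4 rows with largest tip:
   zone vehicle  mins  tip
0     E     van    20   16
9     F     suv    71   13
10    A   sedan     8   10
11    C    bike     9    6
add column tip_plus_mins = t['tip'] + t['mins']:
   zone vehicle  mins  tip  tip_plus_mins
0     E     van    20   16             36
9     F     suv    71   13             84
10    A   sedan     8   10             18
11    C    bike     9    6             15
add column net = t['tip'] - t['tip_plus_mins']:
   zone vehicle  mins  tip  tip_plus_mins  net
0     E     van    20   16             36  -20
9     F     suv    71   13             84  -71
10    A   sedan     8   10             18   -8
11    C    bike     9    6             15   -9
Reading off the mean of column 'net', we get -27.0.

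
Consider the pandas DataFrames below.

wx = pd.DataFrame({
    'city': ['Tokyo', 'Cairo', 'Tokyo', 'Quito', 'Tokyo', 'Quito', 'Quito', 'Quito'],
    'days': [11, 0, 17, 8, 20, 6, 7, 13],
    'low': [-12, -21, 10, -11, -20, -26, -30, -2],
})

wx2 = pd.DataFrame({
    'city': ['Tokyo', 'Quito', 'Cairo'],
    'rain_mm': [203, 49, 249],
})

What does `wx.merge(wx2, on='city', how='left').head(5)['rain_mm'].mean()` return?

181.4

merge on 'city' (how='left') → 8 rows:
    city  days  low  rain_mm
0  Tokyo    11  -12      203
1  Cairo     0  -21      249
2  Tokyo    17   10      203
3  Quito     8  -11       49
4  Tokyo    20  -20      203
5  Quito     6  -26       49
6  Quito     7  -30       49
7  Quito    13   -2       49
take first 5 rows:
    city  days  low  rain_mm
0  Tokyo    11  -12      203
1  Cairo     0  -21      249
2  Tokyo    17   10      203
3  Quito     8  -11       49
4  Tokyo    20  -20      203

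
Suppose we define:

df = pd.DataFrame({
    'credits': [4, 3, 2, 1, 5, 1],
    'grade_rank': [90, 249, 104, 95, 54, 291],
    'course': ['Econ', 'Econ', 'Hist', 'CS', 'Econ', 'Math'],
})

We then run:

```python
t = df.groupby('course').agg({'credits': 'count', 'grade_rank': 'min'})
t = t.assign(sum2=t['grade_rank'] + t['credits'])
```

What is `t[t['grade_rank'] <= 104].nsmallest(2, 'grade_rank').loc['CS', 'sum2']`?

group by course: count(credits), min(grade_rank):
        credits  grade_rank
course                     
CS            1          95
Econ          3          54
Hist          1         104
Math          1         291
add column sum2 = t['grade_rank'] + t['credits']:
        credits  grade_rank  sum2
course                           
CS            1          95    96
Econ          3          54    57
Hist          1         104   105
Math          1         291   292
filter rows where grade_rank <= 104:
        credits  grade_rank  sum2
course                           
CS            1          95    96
Econ          3          54    57
Hist          1         104   105
take 2 rows with smallest grade_rank:
        credits  grade_rank  sum2
course                           
Econ          3          54    57
CS            1          95    96
Taking the value at row 'CS', column 'sum2' gives 96.

96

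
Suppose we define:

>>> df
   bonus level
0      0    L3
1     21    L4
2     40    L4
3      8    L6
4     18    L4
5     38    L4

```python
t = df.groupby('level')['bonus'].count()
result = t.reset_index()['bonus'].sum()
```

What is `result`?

6

group by level, count of bonus:
level
L3    1
L4    4
L6    1
Name: bonus, dtype: int64
reset_index():
  level  bonus
0    L3      1
1    L4      4
2    L6      1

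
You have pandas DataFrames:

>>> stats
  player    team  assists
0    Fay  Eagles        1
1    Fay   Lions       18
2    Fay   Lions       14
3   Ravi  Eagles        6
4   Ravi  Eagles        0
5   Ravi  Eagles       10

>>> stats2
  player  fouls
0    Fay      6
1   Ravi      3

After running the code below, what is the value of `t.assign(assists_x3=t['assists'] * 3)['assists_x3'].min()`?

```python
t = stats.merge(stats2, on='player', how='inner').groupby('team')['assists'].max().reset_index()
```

30

merge on 'player' (how='inner') → 6 rows:
  player    team  assists  fouls
0    Fay  Eagles        1      6
1    Fay   Lions       18      6
2    Fay   Lions       14      6
3   Ravi  Eagles        6      3
4   Ravi  Eagles        0      3
5   Ravi  Eagles       10      3
group by team, max of assists:
team
Eagles    10
Lions     18
Name: assists, dtype: int64
reset_index():
     team  assists
0  Eagles       10
1   Lions       18
add column assists_x3 = t['assists'] * 3:
     team  assists  assists_x3
0  Eagles       10          30
1   Lions       18          54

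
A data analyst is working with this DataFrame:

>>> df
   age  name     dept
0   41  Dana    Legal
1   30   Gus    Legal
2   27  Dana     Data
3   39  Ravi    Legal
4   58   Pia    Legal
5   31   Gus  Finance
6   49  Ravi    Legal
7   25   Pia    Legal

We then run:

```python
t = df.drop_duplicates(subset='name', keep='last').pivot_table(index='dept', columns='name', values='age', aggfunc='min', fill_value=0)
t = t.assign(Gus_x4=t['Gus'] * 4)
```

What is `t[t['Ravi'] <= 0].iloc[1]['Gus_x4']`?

124

drop duplicate name (keep=last):
   age  name     dept
2   27  Dana     Data
5   31   Gus  Finance
6   49  Ravi    Legal
7   25   Pia    Legal
pivot: rows=dept, cols=name, min(age):
name     Dana  Gus  Pia  Ravi
dept                         
Data       27    0    0     0
Finance     0   31    0     0
Legal       0    0   25    49
add column Gus_x4 = t['Gus'] * 4:
name     Dana  Gus  Pia  Ravi  Gus_x4
dept                                 
Data       27    0    0     0       0
Finance     0   31    0     0     124
Legal       0    0   25    49       0
filter rows where Ravi <= 0:
name     Dana  Gus  Pia  Ravi  Gus_x4
dept                                 
Data       27    0    0     0       0
Finance     0   31    0     0     124
Then the value at position 1, column 'Gus_x4': 124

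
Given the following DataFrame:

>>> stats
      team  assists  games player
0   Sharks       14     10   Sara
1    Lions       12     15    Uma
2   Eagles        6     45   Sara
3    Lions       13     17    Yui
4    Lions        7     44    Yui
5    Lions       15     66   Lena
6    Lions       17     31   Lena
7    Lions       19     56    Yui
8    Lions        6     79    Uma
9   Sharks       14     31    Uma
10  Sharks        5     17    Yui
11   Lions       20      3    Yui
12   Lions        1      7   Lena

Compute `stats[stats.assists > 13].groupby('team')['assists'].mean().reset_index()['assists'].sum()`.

filter rows where assists > 13:
      team  assists  games player
0   Sharks       14     10   Sara
5    Lions       15     66   Lena
6    Lions       17     31   Lena
7    Lions       19     56    Yui
9   Sharks       14     31    Uma
11   Lions       20      3    Yui
group by team, mean of assists:
team
Lions     17.75
Sharks    14.00
Name: assists, dtype: float64
reset_index():
     team  assists
0   Lions    17.75
1  Sharks    14.00
So sum() = 31.75.

31.75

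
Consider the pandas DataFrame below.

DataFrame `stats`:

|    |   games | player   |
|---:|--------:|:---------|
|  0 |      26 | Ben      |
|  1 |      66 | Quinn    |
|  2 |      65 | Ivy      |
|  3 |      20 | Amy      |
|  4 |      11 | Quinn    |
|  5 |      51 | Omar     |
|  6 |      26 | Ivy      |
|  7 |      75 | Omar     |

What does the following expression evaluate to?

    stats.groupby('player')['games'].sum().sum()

340

group by player, sum of games:
player
Amy       20
Ben       26
Ivy       91
Omar     126
Quinn     77
Name: games, dtype: int64
Reading off the sum of the resulting series, we get 340.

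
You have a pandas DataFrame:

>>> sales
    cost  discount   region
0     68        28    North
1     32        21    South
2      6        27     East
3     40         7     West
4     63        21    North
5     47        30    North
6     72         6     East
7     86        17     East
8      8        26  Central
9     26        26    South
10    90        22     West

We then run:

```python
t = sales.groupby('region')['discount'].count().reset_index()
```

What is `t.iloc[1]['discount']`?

group by region, count of discount:
region
Central    1
East       3
North      3
South      2
West       2
Name: discount, dtype: int64
reset_index():
    region  discount
0  Central         1
1     East         3
2    North         3
3    South         2
4     West         2
value at position 1, column 'discount' → 3

3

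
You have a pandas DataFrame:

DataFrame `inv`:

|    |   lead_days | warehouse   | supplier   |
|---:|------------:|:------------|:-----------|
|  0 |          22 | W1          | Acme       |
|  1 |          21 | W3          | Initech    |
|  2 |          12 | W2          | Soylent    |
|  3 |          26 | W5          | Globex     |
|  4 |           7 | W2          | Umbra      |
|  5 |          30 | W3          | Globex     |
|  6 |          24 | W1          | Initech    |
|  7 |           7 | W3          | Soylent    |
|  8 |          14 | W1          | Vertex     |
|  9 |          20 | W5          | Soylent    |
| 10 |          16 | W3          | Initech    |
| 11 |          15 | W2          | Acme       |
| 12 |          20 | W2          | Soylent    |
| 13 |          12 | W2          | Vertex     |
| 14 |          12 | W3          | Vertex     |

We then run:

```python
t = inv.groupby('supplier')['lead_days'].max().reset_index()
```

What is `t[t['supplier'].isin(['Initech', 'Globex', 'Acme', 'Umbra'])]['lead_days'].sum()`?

83

group by supplier, max of lead_days:
supplier
Acme       22
Globex     30
Initech    24
Soylent    20
Umbra       7
Vertex     14
Name: lead_days, dtype: int64
reset_index():
  supplier  lead_days
0     Acme         22
1   Globex         30
2  Initech         24
3  Soylent         20
4    Umbra          7
5   Vertex         14
filter rows where supplier in ['Initech', 'Globex', 'Acme', 'Umbra']:
  supplier  lead_days
0     Acme         22
1   Globex         30
2  Initech         24
4    Umbra          7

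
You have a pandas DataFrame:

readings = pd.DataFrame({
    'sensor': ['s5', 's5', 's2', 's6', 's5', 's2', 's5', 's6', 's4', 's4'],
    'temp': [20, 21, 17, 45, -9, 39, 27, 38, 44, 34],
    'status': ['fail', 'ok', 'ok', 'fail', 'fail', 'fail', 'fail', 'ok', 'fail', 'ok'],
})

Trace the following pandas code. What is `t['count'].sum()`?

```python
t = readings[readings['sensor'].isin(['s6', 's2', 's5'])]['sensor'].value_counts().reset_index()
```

8

filter rows where sensor in ['s6', 's2', 's5']:
  sensor  temp status
0     s5    20   fail
1     s5    21     ok
2     s2    17     ok
3     s6    45   fail
4     s5    -9   fail
5     s2    39   fail
6     s5    27   fail
7     s6    38     ok
value_counts of sensor:
sensor
s5    4
s2    2
s6    2
Name: count, dtype: int64
reset_index():
  sensor  count
0     s5      4
1     s2      2
2     s6      2
Reading off the sum of column 'count', we get 8.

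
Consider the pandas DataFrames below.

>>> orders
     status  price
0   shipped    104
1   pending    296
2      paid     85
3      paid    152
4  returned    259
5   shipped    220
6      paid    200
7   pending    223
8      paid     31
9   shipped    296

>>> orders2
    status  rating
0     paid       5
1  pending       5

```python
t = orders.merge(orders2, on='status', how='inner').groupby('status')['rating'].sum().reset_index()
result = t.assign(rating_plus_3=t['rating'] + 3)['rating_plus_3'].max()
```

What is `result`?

merge on 'status' (how='inner') → 6 rows:
    status  price  rating
0  pending    296       5
1     paid     85       5
2     paid    152       5
3     paid    200       5
4  pending    223       5
5     paid     31       5
group by status, sum of rating:
status
paid       20
pending    10
Name: rating, dtype: int64
reset_index():
    status  rating
0     paid      20
1  pending      10
add column rating_plus_3 = t['rating'] + 3:
    status  rating  rating_plus_3
0     paid      20             23
1  pending      10             13
The max of column 'rating_plus_3' is 23.

23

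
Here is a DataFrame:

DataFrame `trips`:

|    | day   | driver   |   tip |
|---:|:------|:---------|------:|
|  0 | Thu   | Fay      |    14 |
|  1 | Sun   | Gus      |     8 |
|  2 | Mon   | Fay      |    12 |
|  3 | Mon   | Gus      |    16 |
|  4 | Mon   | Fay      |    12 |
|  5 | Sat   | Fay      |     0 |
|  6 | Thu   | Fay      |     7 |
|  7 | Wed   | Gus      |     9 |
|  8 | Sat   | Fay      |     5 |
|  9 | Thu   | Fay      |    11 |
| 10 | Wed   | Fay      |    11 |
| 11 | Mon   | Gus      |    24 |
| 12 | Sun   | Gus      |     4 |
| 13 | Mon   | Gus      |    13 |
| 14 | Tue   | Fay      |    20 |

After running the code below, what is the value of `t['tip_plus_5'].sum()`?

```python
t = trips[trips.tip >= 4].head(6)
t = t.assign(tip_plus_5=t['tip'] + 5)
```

99

filter rows where tip >= 4:
    day driver  tip
0   Thu    Fay   14
1   Sun    Gus    8
2   Mon    Fay   12
3   Mon    Gus   16
4   Mon    Fay   12
6   Thu    Fay    7
7   Wed    Gus    9
8   Sat    Fay    5
9   Thu    Fay   11
10  Wed    Fay   11
11  Mon    Gus   24
12  Sun    Gus    4
13  Mon    Gus   13
14  Tue    Fay   20
take first 6 rows:
   day driver  tip
0  Thu    Fay   14
1  Sun    Gus    8
2  Mon    Fay   12
3  Mon    Gus   16
4  Mon    Fay   12
6  Thu    Fay    7
add column tip_plus_5 = t['tip'] + 5:
   day driver  tip  tip_plus_5
0  Thu    Fay   14          19
1  Sun    Gus    8          13
2  Mon    Fay   12          17
3  Mon    Gus   16          21
4  Mon    Fay   12          17
6  Thu    Fay    7          12
Finally, sum of column 'tip_plus_5' = 99.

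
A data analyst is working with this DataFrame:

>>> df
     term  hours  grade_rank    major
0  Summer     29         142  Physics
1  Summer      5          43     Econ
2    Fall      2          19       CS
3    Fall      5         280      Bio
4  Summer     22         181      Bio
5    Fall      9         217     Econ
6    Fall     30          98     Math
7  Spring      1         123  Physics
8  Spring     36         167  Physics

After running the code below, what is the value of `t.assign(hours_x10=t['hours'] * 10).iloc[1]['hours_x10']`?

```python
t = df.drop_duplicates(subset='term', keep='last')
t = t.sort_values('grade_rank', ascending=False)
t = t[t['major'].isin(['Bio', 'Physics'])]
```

drop duplicate term (keep=last):
     term  hours  grade_rank    major
4  Summer     22         181      Bio
6    Fall     30          98     Math
8  Spring     36         167  Physics
sort by grade_rank descending:
     term  hours  grade_rank    major
4  Summer     22         181      Bio
8  Spring     36         167  Physics
6    Fall     30          98     Math
filter rows where major in ['Bio', 'Physics']:
     term  hours  grade_rank    major
4  Summer     22         181      Bio
8  Spring     36         167  Physics
add column hours_x10 = t['hours'] * 10:
     term  hours  grade_rank    major  hours_x10
4  Summer     22         181      Bio        220
8  Spring     36         167  Physics        360

360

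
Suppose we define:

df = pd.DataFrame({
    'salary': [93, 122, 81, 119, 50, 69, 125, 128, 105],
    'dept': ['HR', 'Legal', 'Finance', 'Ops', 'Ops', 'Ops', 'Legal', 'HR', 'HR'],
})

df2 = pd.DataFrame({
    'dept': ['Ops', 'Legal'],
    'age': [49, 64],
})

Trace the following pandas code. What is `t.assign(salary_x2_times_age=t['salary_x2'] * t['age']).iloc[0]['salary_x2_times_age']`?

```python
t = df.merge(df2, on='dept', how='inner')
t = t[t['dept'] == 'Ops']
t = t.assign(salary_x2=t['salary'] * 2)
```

11662

merge on 'dept' (how='inner') → 5 rows:
   salary   dept  age
0     122  Legal   64
1     119    Ops   49
2      50    Ops   49
3      69    Ops   49
4     125  Legal   64
filter rows where dept == 'Ops':
   salary dept  age
1     119  Ops   49
2      50  Ops   49
3      69  Ops   49
add column salary_x2 = t['salary'] * 2:
   salary dept  age  salary_x2
1     119  Ops   49        238
2      50  Ops   49        100
3      69  Ops   49        138
add column salary_x2_times_age = t['salary_x2'] * t['age']:
   salary dept  age  salary_x2  salary_x2_times_age
1     119  Ops   49        238                11662
2      50  Ops   49        100                 4900
3      69  Ops   49        138                 6762
Finally, value at position 0, column 'salary_x2_times_age' = 11662.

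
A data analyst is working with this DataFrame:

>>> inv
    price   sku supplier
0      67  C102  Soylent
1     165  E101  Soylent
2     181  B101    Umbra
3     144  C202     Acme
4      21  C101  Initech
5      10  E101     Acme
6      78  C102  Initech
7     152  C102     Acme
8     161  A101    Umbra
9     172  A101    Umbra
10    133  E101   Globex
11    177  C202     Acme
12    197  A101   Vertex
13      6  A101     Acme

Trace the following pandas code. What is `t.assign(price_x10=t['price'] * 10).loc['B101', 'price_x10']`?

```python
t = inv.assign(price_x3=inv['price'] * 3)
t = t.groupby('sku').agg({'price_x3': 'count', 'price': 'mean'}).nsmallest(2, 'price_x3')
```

add column price_x3 = inv['price'] * 3:
    price   sku supplier  price_x3
0      67  C102  Soylent       201
1     165  E101  Soylent       495
2     181  B101    Umbra       543
3     144  C202     Acme       432
4      21  C101  Initech        63
5      10  E101     Acme        30
6      78  C102  Initech       234
7     152  C102     Acme       456
8     161  A101    Umbra       483
9     172  A101    Umbra       516
10    133  E101   Globex       399
11    177  C202     Acme       531
12    197  A101   Vertex       591
13      6  A101     Acme        18
group by sku: count(price_x3), mean(price):
      price_x3       price
sku                       
A101         4  134.000000
B101         1  181.000000
C101         1   21.000000
C102         3   99.000000
C202         2  160.500000
E101         3  102.666667
take 2 rows with smallest price_x3:
      price_x3  price
sku                  
B101         1  181.0
C101         1   21.0
add column price_x10 = t['price'] * 10:
      price_x3  price  price_x10
sku                             
B101         1  181.0     1810.0
C101         1   21.0      210.0
Reading off the value at row 'B101', column 'price_x10', we get 1810.0.

1810.0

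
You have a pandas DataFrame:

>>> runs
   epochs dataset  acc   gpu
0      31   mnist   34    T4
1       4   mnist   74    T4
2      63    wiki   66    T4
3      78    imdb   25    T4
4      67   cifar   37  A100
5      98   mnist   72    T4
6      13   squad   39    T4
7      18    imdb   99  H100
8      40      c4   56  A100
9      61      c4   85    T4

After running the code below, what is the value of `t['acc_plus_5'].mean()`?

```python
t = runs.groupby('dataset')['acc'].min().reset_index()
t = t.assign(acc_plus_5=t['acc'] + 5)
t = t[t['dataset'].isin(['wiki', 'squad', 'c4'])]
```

group by dataset, min of acc:
dataset
c4       56
cifar    37
imdb     25
mnist    34
squad    39
wiki     66
Name: acc, dtype: int64
reset_index():
  dataset  acc
0      c4   56
1   cifar   37
2    imdb   25
3   mnist   34
4   squad   39
5    wiki   66
add column acc_plus_5 = t['acc'] + 5:
  dataset  acc  acc_plus_5
0      c4   56          61
1   cifar   37          42
2    imdb   25          30
3   mnist   34          39
4   squad   39          44
5    wiki   66          71
filter rows where dataset in ['wiki', 'squad', 'c4']:
  dataset  acc  acc_plus_5
0      c4   56          61
4   squad   39          44
5    wiki   66          71
Taking the mean of column 'acc_plus_5' gives 58.6666666667.

58.6666666667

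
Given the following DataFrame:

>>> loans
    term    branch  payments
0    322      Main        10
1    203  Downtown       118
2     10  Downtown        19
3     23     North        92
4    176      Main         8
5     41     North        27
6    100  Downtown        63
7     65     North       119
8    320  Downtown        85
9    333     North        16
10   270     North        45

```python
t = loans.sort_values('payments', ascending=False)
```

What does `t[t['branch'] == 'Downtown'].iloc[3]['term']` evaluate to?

sort by payments descending:
    term    branch  payments
7     65     North       119
1    203  Downtown       118
3     23     North        92
8    320  Downtown        85
6    100  Downtown        63
10   270     North        45
5     41     North        27
2     10  Downtown        19
9    333     North        16
0    322      Main        10
4    176      Main         8
filter rows where branch == 'Downtown':
   term    branch  payments
1   203  Downtown       118
8   320  Downtown        85
6   100  Downtown        63
2    10  Downtown        19
value at position 3, column 'term' → 10

10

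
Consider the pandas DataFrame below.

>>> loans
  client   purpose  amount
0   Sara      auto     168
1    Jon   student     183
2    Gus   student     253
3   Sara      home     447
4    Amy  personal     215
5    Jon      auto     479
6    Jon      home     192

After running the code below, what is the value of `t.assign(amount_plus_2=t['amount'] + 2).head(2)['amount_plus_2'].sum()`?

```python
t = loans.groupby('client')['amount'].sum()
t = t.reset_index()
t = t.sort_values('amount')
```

472

group by client, sum of amount:
client
Amy     215
Gus     253
Jon     854
Sara    615
Name: amount, dtype: int64
reset_index():
  client  amount
0    Amy     215
1    Gus     253
2    Jon     854
3   Sara     615
sort by amount:
  client  amount
0    Amy     215
1    Gus     253
3   Sara     615
2    Jon     854
add column amount_plus_2 = t['amount'] + 2:
  client  amount  amount_plus_2
0    Amy     215            217
1    Gus     253            255
3   Sara     615            617
2    Jon     854            856
take first 2 rows:
  client  amount  amount_plus_2
0    Amy     215            217
1    Gus     253            255
Hence 472.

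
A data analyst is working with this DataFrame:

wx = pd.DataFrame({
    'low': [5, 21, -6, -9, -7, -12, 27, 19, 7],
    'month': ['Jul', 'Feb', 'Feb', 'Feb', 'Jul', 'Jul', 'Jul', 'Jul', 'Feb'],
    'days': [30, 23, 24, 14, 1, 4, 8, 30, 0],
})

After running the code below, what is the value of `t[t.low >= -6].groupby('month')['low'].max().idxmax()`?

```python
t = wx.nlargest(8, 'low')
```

take 8 rows with largest low:
   low month  days
6   27   Jul     8
1   21   Feb    23
7   19   Jul    30
8    7   Feb     0
0    5   Jul    30
2   -6   Feb    24
4   -7   Jul     1
3   -9   Feb    14
filter rows where low >= -6:
   low month  days
6   27   Jul     8
1   21   Feb    23
7   19   Jul    30
8    7   Feb     0
0    5   Jul    30
2   -6   Feb    24
group by month, max of low:
month
Feb    21
Jul    27
Name: low, dtype: int64

Jul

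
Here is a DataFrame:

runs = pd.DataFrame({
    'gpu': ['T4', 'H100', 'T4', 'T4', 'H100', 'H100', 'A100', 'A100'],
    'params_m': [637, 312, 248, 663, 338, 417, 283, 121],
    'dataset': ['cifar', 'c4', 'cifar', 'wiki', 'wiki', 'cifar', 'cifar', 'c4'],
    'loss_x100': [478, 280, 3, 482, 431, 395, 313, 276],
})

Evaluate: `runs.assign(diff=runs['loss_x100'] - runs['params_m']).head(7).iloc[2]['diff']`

add column diff = runs['loss_x100'] - runs['params_m']:
    gpu  params_m dataset  loss_x100  diff
0    T4       637   cifar        478  -159
1  H100       312      c4        280   -32
2    T4       248   cifar          3  -245
3    T4       663    wiki        482  -181
4  H100       338    wiki        431    93
5  H100       417   cifar        395   -22
6  A100       283   cifar        313    30
7  A100       121      c4        276   155
take first 7 rows:
    gpu  params_m dataset  loss_x100  diff
0    T4       637   cifar        478  -159
1  H100       312      c4        280   -32
2    T4       248   cifar          3  -245
3    T4       663    wiki        482  -181
4  H100       338    wiki        431    93
5  H100       417   cifar        395   -22
6  A100       283   cifar        313    30
Taking the value at position 2, column 'diff' gives -245.

-245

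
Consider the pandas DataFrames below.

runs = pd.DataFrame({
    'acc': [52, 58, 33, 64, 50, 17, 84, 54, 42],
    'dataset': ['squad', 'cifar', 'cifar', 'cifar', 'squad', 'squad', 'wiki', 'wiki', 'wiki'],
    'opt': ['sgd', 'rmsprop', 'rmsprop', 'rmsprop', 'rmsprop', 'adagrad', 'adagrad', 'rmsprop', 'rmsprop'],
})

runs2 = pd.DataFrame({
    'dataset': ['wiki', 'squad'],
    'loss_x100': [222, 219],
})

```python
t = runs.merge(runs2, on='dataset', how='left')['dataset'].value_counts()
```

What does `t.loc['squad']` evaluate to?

merge on 'dataset' (how='left') → 9 rows:
   acc dataset      opt  loss_x100
0   52   squad      sgd      219.0
1   58   cifar  rmsprop        NaN
2   33   cifar  rmsprop        NaN
3   64   cifar  rmsprop        NaN
4   50   squad  rmsprop      219.0
5   17   squad  adagrad      219.0
6   84    wiki  adagrad      222.0
7   54    wiki  rmsprop      222.0
8   42    wiki  rmsprop      222.0
value_counts of dataset:
dataset
squad    3
cifar    3
wiki     3
Name: count, dtype: int64
Finally, value at index 'squad' = 3.

3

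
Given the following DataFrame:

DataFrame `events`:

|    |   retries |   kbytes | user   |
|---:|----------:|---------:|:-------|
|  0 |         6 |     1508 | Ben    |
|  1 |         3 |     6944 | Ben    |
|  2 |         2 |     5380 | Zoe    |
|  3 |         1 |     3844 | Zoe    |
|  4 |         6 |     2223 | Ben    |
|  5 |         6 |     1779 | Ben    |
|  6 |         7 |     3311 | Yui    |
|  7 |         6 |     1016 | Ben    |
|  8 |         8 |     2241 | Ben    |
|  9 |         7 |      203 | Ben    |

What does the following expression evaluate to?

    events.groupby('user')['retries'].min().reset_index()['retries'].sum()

group by user, min of retries:
user
Ben    3
Yui    7
Zoe    1
Name: retries, dtype: int64
reset_index():
  user  retries
0  Ben        3
1  Yui        7
2  Zoe        1
Taking the sum of column 'retries' gives 11.

11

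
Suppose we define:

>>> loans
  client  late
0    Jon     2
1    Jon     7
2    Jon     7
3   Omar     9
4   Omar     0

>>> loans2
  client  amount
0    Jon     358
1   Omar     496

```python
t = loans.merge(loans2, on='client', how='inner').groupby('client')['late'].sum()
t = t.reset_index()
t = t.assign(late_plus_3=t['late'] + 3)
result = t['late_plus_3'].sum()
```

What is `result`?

31

merge on 'client' (how='inner') → 5 rows:
  client  late  amount
0    Jon     2     358
1    Jon     7     358
2    Jon     7     358
3   Omar     9     496
4   Omar     0     496
group by client, sum of late:
client
Jon     16
Omar     9
Name: late, dtype: int64
reset_index():
  client  late
0    Jon    16
1   Omar     9
add column late_plus_3 = t['late'] + 3:
  client  late  late_plus_3
0    Jon    16           19
1   Omar     9           12
Taking the sum of column 'late_plus_3' gives 31.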